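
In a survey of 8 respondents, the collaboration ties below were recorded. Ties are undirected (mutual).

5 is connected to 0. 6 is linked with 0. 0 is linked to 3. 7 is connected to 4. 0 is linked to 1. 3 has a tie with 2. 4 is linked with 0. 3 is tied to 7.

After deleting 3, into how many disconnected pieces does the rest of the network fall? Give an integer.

2

Without 3, the remaining ties split the others into: {0, 1, 4, 5, 6, 7}; {2}.
That's 2 separate components.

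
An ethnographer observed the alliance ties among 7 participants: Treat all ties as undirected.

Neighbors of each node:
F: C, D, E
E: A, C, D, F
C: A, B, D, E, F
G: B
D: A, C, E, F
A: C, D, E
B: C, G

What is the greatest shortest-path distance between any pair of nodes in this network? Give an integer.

Eccentricity of each node (its greatest distance to any other): A:3, B:2, C:2, D:3, E:3, F:3, G:3.
The maximum eccentricity is 3, realized for instance by the pair G–E via G – B – C – E. So the diameter is 3.

3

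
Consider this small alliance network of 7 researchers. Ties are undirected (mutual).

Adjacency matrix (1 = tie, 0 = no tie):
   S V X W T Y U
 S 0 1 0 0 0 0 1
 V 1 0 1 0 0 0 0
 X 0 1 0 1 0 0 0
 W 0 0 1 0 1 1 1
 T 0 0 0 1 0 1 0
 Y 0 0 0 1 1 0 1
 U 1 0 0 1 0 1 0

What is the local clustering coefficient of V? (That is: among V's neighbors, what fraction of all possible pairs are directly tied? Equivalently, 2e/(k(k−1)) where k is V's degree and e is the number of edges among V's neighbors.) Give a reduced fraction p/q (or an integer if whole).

0

V's neighbors: S and X (k = 2).
Possible neighbor pairs: C(2,2) = 1. Edges among them: none → e = 0.
Clustering(V) = 0/1.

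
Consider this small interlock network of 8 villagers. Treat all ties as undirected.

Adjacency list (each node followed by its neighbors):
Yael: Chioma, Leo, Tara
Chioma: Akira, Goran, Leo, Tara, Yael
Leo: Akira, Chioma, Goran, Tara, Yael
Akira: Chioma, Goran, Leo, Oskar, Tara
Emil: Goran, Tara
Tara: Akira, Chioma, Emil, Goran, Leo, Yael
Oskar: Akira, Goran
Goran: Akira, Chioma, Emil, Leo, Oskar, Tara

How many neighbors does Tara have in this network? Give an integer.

6

Tara is directly tied to Akira, Chioma, Emil, Goran, Leo, and Yael. That is 6 neighbors, so the degree of Tara is 6.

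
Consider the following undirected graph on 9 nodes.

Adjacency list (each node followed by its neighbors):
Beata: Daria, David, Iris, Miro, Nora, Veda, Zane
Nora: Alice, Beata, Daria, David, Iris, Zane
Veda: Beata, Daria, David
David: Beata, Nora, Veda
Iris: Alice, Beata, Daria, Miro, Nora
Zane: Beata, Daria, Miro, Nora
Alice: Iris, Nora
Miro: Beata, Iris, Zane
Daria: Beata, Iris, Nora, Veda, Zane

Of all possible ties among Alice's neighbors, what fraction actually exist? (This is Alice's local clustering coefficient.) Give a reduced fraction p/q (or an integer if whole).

Alice's neighbors: Iris and Nora (k = 2).
Possible neighbor pairs: C(2,2) = 1. Edges among them: Iris–Nora → e = 1.
Clustering(Alice) = 1/1.

1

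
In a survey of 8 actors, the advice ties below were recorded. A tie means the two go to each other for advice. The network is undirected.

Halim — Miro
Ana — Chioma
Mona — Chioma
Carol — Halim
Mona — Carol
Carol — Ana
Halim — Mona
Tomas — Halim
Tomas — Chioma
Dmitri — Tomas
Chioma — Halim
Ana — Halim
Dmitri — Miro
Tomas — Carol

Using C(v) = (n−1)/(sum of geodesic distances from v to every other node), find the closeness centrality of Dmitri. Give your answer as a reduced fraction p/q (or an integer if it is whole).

Distances from Dmitri: Ana:3, Carol:2, Chioma:2, Halim:2, Miro:1, Mona:3, Tomas:1. Sum = 14.
n = 8, so closeness = 7/14 = 1/2.

1/2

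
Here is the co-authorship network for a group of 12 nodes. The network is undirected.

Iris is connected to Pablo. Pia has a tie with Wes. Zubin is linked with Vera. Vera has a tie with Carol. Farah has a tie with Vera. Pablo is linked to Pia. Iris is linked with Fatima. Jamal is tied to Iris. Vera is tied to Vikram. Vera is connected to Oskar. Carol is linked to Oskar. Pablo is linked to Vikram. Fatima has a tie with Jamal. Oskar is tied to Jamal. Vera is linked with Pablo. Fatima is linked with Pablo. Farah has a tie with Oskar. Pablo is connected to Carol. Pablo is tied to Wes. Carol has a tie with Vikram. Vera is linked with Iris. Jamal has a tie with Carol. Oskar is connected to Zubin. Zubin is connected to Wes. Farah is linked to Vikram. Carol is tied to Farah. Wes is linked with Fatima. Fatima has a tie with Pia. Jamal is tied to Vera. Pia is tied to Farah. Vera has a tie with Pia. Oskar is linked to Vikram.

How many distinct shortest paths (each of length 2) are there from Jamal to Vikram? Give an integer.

The shortest distance is 2. The length-2 paths are: Jamal–Oskar–Vikram; Jamal–Vera–Vikram; Jamal–Carol–Vikram.
That gives 3 distinct shortest paths.

3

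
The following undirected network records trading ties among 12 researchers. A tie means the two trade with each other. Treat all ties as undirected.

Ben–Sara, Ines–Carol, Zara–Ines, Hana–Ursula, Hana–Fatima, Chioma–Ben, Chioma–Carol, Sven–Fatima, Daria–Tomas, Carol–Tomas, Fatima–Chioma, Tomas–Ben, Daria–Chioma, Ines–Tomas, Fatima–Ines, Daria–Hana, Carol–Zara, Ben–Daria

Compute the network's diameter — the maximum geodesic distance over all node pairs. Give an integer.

4

Eccentricity of each node (its greatest distance to any other): Ben:3, Carol:4, Chioma:3, Daria:3, Fatima:3, Hana:3, Ines:3, Sara:4, Sven:4, Tomas:3, Ursula:4, Zara:4.
The maximum eccentricity is 4, realized for instance by the pair Carol–Ursula via Carol – Chioma – Fatima – Hana – Ursula. So the diameter is 4.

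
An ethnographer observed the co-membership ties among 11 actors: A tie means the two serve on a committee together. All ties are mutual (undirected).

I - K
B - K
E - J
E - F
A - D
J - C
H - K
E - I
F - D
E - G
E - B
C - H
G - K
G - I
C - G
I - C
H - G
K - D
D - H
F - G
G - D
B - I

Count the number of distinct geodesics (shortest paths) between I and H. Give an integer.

The shortest distance is 2. The length-2 paths are: I–G–H; I–K–H; I–C–H.
That gives 3 distinct shortest paths.

3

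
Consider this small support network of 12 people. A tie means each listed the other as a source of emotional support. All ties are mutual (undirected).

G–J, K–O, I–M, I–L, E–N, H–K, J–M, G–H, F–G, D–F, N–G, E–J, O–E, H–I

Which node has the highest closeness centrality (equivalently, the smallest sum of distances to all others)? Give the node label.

G

Farness (sum of distances to all others) for each node — D:38, E:26, F:28, G:20, H:21, I:25, J:22, K:27, L:35, M:26, N:26, O:30.
The smallest farness is 20, for G, so G has the highest closeness.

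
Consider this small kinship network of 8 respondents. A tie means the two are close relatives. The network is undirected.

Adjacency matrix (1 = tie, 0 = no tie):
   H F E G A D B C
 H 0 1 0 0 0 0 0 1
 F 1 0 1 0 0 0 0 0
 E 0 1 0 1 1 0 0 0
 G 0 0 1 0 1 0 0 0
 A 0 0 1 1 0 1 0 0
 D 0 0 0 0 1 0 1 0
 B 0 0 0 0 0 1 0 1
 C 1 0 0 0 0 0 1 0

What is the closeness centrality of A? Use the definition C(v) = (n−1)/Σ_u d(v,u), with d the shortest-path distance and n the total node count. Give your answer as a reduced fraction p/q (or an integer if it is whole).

7/13

Distances from A: B:2, C:3, D:1, E:1, F:2, G:1, H:3. Sum = 13.
n = 8, so closeness = 7/13.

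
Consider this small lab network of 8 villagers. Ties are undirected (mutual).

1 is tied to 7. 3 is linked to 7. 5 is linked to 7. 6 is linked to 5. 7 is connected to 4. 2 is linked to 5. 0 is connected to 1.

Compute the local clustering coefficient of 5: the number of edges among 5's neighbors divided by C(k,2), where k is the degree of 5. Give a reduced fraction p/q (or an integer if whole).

5's neighbors: 2, 6, and 7 (k = 3).
Possible neighbor pairs: C(3,2) = 3. Edges among them: none → e = 0.
Clustering(5) = 0/3 = 0.

0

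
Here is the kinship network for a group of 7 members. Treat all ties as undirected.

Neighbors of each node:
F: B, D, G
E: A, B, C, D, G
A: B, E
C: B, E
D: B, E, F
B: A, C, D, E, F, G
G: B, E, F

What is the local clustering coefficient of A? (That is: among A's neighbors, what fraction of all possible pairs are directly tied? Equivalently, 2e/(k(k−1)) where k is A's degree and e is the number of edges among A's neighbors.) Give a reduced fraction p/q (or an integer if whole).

A's neighbors: B and E (k = 2).
Possible neighbor pairs: C(2,2) = 1. Edges among them: B–E → e = 1.
Clustering(A) = 1/1.

1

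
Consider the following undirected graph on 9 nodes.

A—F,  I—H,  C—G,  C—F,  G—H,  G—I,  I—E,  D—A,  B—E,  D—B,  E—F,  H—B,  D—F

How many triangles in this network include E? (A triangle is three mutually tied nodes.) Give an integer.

0

E's neighbors are B, F, and I, but none of them are tied to each other, so no triangle contains E.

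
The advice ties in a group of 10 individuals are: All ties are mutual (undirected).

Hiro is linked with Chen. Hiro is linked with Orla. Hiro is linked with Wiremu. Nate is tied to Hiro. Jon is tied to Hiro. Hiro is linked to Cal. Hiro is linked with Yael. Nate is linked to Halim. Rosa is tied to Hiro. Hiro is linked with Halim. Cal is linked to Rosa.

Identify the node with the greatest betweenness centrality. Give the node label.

Hiro

Unnormalized betweenness of each node: Cal:0, Chen:0, Halim:0, Hiro:34, Jon:0, Nate:0, Orla:0, Rosa:0, Wiremu:0, Yael:0.
Hiro has the largest value, 34, making it the main broker — the node through which the most shortest paths run.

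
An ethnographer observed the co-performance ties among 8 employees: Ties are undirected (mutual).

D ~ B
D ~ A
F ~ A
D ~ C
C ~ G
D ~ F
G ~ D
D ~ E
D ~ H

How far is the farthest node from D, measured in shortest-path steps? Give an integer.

1

Distances from D: A:1, B:1, C:1, E:1, F:1, G:1, H:1.
The largest is 1 (to B, H, C, G, F, E, and A), so the eccentricity of D is 1.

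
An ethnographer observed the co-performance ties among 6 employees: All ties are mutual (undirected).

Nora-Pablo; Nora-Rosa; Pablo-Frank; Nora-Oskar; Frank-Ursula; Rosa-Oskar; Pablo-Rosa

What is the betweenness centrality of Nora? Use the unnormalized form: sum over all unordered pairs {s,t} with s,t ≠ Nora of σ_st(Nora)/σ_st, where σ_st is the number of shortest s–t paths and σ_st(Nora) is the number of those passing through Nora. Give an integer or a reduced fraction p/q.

3/2

Pairs whose geodesics pass through Nora — Ursula–Oskar: 1/2; Oskar–Frank: 1/2; Oskar–Pablo: 1/2.
All other pairs contribute 0.
Summing the contributions gives betweenness(Nora) = 3/2.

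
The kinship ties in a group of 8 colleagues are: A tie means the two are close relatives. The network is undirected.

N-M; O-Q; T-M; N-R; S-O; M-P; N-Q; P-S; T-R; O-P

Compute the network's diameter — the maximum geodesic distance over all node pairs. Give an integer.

4

Eccentricity of each node (its greatest distance to any other): M:2, N:3, O:3, P:3, Q:3, R:4, S:4, T:3.
The maximum eccentricity is 4, realized for instance by the pair R–S via R – N – Q – O – S. So the diameter is 4.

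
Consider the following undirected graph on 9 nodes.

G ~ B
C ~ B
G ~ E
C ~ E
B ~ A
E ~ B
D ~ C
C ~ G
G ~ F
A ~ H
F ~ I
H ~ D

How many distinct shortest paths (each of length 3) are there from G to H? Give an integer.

The shortest distance is 3. The length-3 paths are: G–B–A–H; G–C–D–H.
That gives 2 distinct shortest paths.

2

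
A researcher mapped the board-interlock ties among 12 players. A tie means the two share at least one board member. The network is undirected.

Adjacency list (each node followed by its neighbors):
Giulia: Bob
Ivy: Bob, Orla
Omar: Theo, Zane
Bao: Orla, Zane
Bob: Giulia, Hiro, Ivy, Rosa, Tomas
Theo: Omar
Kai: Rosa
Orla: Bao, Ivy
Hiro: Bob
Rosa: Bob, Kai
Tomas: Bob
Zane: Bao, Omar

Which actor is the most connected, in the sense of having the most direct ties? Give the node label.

Bob

Degrees — Bao:2, Bob:5, Giulia:1, Hiro:1, Ivy:2, Kai:1, Omar:2, Orla:2, Rosa:2, Theo:1, Tomas:1, Zane:2.
The maximum is 5, attained only by Bob.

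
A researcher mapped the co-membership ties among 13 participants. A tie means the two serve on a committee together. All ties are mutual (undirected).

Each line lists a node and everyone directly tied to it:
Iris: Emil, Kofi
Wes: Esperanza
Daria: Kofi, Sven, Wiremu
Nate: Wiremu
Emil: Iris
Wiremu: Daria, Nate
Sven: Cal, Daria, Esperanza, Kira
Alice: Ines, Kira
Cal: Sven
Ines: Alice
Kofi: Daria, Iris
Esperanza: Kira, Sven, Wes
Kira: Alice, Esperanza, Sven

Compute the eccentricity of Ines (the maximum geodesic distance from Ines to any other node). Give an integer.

7

Distances from Ines: Alice:1, Cal:4, Daria:4, Emil:7, Esperanza:3, Iris:6, Kira:2, Kofi:5, Nate:6, Sven:3, Wes:4, Wiremu:5.
The largest is 7 (to Emil), so the eccentricity of Ines is 7.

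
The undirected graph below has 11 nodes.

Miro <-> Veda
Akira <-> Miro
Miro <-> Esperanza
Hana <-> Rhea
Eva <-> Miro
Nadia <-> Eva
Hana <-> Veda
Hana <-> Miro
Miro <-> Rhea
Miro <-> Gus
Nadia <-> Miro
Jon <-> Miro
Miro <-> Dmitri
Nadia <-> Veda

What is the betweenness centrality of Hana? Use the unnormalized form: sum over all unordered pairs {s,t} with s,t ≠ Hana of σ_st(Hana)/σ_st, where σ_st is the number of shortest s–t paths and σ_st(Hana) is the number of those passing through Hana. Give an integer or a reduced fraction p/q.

Pairs whose geodesics pass through Hana — Rhea–Veda: 1/2.
All other pairs contribute 0.
Summing the contributions gives betweenness(Hana) = 1/2.

1/2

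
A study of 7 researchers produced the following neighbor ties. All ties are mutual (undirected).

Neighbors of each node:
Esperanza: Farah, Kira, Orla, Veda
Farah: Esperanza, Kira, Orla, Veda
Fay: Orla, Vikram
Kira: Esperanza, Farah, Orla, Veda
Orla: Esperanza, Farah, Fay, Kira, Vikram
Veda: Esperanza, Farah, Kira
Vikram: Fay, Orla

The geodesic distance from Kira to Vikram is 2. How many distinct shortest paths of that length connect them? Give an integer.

1

The shortest distance is 2, and the only length-2 path is Kira–Orla–Vikram. So there is exactly 1 shortest path.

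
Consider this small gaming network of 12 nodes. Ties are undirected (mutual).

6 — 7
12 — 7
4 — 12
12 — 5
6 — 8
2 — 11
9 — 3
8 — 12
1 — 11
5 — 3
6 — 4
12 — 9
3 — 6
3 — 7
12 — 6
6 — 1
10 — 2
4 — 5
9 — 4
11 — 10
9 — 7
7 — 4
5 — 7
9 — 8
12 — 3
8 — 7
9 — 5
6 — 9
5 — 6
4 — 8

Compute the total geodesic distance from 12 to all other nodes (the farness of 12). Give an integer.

Distances from 12: 1:2, 2:4, 3:1, 4:1, 5:1, 6:1, 7:1, 8:1, 9:1, 10:4, 11:3.
Sum = 2 + 4 + 1 + 1 + 1 + 1 + 1 + 1 + 1 + 4 + 3 = 20.

20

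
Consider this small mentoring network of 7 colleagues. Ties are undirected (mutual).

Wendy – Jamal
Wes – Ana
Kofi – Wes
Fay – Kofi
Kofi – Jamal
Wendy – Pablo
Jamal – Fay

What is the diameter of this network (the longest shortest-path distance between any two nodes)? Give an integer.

Eccentricity of each node (its greatest distance to any other): Ana:5, Fay:3, Jamal:3, Kofi:3, Pablo:5, Wendy:4, Wes:4.
The maximum eccentricity is 5, realized for instance by the pair Ana–Pablo via Ana – Wes – Kofi – Jamal – Wendy – Pablo. So the diameter is 5.

5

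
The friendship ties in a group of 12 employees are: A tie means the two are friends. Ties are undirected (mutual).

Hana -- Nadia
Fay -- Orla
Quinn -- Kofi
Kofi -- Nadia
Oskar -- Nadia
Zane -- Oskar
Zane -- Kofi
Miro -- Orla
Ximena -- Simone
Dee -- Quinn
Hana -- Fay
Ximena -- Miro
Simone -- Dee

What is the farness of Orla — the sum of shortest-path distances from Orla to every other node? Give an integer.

Distances from Orla: Dee:4, Fay:1, Hana:2, Kofi:4, Miro:1, Nadia:3, Oskar:4, Quinn:5, Simone:3, Ximena:2, Zane:5.
Sum = 4 + 1 + 2 + 4 + 1 + 3 + 4 + 5 + 3 + 2 + 5 = 34.

34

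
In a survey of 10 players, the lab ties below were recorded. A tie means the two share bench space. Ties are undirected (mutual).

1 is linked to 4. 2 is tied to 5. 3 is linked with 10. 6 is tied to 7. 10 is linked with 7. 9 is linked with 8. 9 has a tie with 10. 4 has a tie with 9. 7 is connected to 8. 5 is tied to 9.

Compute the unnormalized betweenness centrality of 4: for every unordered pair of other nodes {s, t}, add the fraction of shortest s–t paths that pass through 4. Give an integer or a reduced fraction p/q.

8

Pairs whose geodesics pass through 4 — 9–1: 1; 8–1: 1; 7–1: 2/2; 3–1: 1; 10–1: 1; 5–1: 1; 2–1: 1; 6–1: 2/2.
All other pairs contribute 0.
Summing the contributions gives betweenness(4) = 8.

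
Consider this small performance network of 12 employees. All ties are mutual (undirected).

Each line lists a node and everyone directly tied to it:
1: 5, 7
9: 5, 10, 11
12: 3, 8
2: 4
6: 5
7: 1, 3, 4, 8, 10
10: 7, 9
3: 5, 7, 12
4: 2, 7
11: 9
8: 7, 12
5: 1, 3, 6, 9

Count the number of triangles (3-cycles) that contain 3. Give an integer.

0

3's neighbors are 5, 7, and 12, but none of them are tied to each other, so no triangle contains 3.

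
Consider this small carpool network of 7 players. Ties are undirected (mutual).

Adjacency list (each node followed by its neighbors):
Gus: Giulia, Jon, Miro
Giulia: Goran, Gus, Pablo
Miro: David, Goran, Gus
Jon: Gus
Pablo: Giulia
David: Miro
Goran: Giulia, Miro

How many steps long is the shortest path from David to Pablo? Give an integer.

4

One shortest route is David – Miro – Gus – Giulia – Pablo, which uses 4 edges, and at distance 3 from David we only reach {Giulia, Jon}, which does not include Pablo. So d(David,Pablo) = 4.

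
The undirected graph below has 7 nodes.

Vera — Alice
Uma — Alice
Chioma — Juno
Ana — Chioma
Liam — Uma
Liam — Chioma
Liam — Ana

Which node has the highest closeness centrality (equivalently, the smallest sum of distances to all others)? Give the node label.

Farness (sum of distances to all others) for each node — Alice:14, Ana:13, Chioma:12, Juno:17, Liam:10, Uma:11, Vera:19.
The smallest farness is 10, for Liam, so Liam has the highest closeness.

Liam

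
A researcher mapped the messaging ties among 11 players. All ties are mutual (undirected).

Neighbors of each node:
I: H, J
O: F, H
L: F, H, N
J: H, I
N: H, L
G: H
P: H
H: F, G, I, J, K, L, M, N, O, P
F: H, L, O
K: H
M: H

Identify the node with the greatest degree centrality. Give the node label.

H

Degrees — F:3, G:1, H:10, I:2, J:2, K:1, L:3, M:1, N:2, O:2, P:1.
The maximum is 10, attained only by H.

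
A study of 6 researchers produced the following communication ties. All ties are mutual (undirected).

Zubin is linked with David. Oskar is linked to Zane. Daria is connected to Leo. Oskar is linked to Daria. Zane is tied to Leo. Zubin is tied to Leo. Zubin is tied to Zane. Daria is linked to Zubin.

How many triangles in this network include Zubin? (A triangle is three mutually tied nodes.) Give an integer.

2

Zubin's neighbors: Daria, David, Leo, and Zane.
Neighbor pairs that are themselves tied: Zubin–Daria–Leo; Zubin–Leo–Zane. Each forms one triangle with Zubin, for 2 in total.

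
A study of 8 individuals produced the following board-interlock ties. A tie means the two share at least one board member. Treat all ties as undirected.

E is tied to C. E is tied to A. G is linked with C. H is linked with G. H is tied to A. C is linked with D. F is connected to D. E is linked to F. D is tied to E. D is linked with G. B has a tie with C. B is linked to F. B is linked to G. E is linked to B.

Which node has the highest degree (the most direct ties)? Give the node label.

Degrees — A:2, B:4, C:4, D:4, E:5, F:3, G:4, H:2.
The maximum is 5, attained only by E.

E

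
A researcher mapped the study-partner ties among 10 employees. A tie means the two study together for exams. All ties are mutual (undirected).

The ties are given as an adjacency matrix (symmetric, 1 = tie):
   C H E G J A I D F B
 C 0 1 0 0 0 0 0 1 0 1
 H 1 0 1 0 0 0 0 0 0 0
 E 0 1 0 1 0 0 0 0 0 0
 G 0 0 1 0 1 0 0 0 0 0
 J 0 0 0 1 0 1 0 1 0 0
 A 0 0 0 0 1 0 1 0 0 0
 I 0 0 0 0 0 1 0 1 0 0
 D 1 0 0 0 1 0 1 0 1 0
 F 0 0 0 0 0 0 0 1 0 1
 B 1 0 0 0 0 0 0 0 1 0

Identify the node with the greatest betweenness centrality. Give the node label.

D

Unnormalized betweenness of each node: A:4/3, B:4/3, C:31/3, D:50/3, E:8/3, F:7/3, G:13/3, H:13/3, I:7/3, J:31/3.
D has the largest value, 50/3, making it the main broker — the node through which the most shortest paths run.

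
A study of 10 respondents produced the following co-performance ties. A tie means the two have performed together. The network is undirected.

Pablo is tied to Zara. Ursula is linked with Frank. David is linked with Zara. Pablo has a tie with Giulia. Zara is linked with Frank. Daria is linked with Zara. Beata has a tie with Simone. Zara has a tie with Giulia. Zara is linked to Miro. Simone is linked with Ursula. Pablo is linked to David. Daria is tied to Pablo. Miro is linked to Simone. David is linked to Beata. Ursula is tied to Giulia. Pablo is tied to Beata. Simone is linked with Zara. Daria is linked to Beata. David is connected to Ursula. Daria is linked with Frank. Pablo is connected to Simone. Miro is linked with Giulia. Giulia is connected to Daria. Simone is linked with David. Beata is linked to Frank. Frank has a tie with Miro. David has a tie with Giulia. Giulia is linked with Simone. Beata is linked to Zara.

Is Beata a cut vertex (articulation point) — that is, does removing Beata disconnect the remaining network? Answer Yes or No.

Even without Beata, every remaining node can still reach every other (the residual graph is connected), so Beata is not a cut vertex.

No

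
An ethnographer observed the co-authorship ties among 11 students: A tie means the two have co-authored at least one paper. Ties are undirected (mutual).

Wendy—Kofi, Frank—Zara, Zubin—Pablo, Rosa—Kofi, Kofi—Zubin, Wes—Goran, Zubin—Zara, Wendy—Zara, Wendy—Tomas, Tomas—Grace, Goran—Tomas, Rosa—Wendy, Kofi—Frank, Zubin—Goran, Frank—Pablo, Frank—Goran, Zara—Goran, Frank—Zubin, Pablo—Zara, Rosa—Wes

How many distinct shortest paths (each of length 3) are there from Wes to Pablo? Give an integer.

3

The shortest distance is 3. The length-3 paths are: Wes–Goran–Frank–Pablo; Wes–Goran–Zara–Pablo; Wes–Goran–Zubin–Pablo.
That gives 3 distinct shortest paths.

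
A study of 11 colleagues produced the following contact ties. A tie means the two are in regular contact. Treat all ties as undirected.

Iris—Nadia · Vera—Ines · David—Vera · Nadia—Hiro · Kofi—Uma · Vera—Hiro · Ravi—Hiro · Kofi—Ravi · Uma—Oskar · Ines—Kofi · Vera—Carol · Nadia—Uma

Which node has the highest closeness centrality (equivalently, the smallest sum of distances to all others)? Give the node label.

Farness (sum of distances to all others) for each node — Carol:29, David:29, Hiro:18, Ines:22, Iris:29, Kofi:20, Nadia:20, Oskar:31, Ravi:22, Uma:22, Vera:20.
The smallest farness is 18, for Hiro, so Hiro has the highest closeness.

Hiro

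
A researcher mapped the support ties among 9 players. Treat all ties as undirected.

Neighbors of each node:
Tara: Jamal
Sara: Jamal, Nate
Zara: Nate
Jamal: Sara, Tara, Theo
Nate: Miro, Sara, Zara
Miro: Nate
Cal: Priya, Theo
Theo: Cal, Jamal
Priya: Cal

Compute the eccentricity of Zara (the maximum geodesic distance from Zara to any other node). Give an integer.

Distances from Zara: Cal:5, Jamal:3, Miro:2, Nate:1, Priya:6, Sara:2, Tara:4, Theo:4.
The largest is 6 (to Priya), so the eccentricity of Zara is 6.

6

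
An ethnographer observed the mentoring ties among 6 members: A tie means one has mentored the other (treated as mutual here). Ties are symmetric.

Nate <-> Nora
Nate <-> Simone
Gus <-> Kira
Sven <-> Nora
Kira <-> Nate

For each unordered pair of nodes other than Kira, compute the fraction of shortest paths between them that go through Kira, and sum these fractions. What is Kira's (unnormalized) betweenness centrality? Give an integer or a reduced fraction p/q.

Pairs whose geodesics pass through Kira — Sven–Gus: 1; Nate–Gus: 1; Simone–Gus: 1; Gus–Nora: 1.
All other pairs contribute 0.
Summing the contributions gives betweenness(Kira) = 4.

4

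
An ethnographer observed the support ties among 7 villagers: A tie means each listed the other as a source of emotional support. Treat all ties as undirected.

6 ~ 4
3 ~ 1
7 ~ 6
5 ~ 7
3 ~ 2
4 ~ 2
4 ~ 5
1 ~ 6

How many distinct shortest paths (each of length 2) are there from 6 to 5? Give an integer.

2

The shortest distance is 2. The length-2 paths are: 6–4–5; 6–7–5.
That gives 2 distinct shortest paths.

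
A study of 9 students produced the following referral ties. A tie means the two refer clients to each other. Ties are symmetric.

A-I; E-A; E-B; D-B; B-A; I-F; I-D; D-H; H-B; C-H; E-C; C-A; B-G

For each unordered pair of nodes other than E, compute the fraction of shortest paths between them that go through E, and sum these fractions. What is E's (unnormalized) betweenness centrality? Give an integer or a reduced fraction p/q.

Pairs whose geodesics pass through E — G–C: 1/3; C–B: 1/3.
All other pairs contribute 0.
Summing the contributions gives betweenness(E) = 2/3.

2/3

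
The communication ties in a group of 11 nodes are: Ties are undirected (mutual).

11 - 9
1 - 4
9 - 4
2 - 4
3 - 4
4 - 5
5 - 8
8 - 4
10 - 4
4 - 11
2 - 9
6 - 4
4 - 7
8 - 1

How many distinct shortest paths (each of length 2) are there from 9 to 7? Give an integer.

1

The shortest distance is 2, and the only length-2 path is 9–4–7. So there is exactly 1 shortest path.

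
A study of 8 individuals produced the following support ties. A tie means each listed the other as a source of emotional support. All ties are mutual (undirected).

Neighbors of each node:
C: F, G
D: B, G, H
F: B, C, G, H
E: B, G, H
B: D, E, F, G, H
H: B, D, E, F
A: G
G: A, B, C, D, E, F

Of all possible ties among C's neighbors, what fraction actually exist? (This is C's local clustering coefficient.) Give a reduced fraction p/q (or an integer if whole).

1

C's neighbors: F and G (k = 2).
Possible neighbor pairs: C(2,2) = 1. Edges among them: F–G → e = 1.
Clustering(C) = 1/1.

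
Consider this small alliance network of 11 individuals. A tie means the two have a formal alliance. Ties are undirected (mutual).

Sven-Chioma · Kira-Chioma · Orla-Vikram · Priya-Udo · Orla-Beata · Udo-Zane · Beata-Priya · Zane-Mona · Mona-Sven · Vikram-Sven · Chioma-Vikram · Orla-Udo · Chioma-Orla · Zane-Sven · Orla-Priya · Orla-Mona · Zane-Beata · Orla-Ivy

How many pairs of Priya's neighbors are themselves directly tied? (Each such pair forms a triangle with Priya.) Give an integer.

Priya's neighbors: Beata, Orla, and Udo.
Neighbor pairs that are themselves tied: Priya–Beata–Orla; Priya–Orla–Udo. Each forms one triangle with Priya, for 2 in total.

2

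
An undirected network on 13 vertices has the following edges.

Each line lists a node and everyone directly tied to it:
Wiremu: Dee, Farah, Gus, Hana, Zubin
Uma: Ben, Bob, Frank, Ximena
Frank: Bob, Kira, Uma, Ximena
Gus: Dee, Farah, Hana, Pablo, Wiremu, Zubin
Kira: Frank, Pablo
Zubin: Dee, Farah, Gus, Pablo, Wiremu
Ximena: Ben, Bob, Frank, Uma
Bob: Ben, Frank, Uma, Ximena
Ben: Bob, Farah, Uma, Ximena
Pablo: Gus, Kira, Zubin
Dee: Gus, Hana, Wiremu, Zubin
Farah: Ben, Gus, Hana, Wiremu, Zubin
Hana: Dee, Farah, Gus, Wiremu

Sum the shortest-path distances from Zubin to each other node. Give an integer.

Distances from Zubin: Ben:2, Bob:3, Dee:1, Farah:1, Frank:3, Gus:1, Hana:2, Kira:2, Pablo:1, Uma:3, Wiremu:1, Ximena:3.
Sum = 2 + 3 + 1 + 1 + 3 + 1 + 2 + 2 + 1 + 3 + 1 + 3 = 23.

23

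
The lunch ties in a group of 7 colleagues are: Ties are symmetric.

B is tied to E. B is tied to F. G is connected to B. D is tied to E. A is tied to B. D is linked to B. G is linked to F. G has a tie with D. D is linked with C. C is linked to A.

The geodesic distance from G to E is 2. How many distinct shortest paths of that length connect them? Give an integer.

2

The shortest distance is 2. The length-2 paths are: G–B–E; G–D–E.
That gives 2 distinct shortest paths.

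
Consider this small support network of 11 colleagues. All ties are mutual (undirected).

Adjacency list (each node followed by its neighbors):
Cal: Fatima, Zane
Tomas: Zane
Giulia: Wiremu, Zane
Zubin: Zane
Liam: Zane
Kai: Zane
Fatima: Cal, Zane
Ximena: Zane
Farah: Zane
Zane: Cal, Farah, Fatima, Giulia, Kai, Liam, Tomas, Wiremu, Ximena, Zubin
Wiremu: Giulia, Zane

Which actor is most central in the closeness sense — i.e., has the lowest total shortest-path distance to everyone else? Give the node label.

Farness (sum of distances to all others) for each node — Cal:18, Farah:19, Fatima:18, Giulia:18, Kai:19, Liam:19, Tomas:19, Wiremu:18, Ximena:19, Zane:10, Zubin:19.
The smallest farness is 10, for Zane, so Zane has the highest closeness.

Zane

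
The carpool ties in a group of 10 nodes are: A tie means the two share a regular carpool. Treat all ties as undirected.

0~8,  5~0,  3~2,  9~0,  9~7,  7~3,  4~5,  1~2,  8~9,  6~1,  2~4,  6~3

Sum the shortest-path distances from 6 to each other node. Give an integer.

24

Distances from 6: 0:4, 1:1, 2:2, 3:1, 4:3, 5:4, 7:2, 8:4, 9:3.
Sum = 4 + 1 + 2 + 1 + 3 + 4 + 2 + 4 + 3 = 24.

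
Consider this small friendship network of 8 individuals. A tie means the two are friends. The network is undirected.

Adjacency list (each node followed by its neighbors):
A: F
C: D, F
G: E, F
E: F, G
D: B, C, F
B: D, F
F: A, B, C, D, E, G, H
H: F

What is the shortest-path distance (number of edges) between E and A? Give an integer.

2

One shortest route is E – F – A, which uses 2 edges, and E and A are not directly tied, so nothing shorter exists. So d(E,A) = 2.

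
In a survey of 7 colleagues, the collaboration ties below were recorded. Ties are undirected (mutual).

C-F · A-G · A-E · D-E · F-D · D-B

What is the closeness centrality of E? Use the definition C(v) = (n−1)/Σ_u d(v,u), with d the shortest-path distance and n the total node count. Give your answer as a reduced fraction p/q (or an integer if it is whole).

6/11

Distances from E: A:1, B:2, C:3, D:1, F:2, G:2. Sum = 11.
n = 7, so closeness = 6/11.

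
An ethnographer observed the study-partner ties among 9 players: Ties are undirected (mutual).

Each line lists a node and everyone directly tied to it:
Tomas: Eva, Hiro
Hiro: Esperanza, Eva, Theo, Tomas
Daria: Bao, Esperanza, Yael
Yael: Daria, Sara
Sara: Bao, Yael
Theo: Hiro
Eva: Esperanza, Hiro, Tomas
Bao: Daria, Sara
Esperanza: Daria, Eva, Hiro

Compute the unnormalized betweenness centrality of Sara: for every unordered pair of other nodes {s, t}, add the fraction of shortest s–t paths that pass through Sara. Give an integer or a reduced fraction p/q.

Pairs whose geodesics pass through Sara — Yael–Bao: 1/2.
All other pairs contribute 0.
Summing the contributions gives betweenness(Sara) = 1/2.

1/2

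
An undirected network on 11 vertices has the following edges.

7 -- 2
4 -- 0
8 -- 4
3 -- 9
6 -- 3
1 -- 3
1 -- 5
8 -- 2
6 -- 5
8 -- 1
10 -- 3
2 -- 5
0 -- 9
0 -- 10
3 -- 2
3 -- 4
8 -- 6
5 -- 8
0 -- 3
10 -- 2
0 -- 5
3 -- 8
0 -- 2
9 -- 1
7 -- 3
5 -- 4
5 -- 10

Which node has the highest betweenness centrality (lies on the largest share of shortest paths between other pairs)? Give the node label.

3

Unnormalized betweenness of each node: 0:229/84, 1:8/7, 2:271/84, 3:79/6, 4:11/28, 5:14/3, 6:1/7, 7:0, 8:173/84, 9:1/3, 10:1/7.
3 has the largest value, 79/6, making it the main broker — the node through which the most shortest paths run.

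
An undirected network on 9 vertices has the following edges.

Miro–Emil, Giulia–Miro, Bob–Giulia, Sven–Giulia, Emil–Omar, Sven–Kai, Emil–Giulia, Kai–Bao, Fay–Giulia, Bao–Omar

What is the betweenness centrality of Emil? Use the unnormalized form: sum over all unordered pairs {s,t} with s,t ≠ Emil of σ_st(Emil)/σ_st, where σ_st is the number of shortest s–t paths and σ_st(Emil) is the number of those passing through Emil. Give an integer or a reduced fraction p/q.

7

Pairs whose geodesics pass through Emil — Sven–Omar: 1/2; Bob–Omar: 1; Bob–Bao: 1/2; Giulia–Omar: 1; Giulia–Bao: 1/2; Fay–Omar: 1; Fay–Bao: 1/2; Omar–Miro: 1; Miro–Bao: 1.
All other pairs contribute 0.
Summing the contributions gives betweenness(Emil) = 7.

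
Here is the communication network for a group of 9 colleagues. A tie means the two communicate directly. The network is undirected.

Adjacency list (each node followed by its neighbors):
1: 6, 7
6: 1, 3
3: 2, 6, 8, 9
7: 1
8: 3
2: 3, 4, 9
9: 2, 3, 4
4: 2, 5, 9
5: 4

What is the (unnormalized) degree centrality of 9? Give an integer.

9 is directly tied to 2, 3, and 4. That is 3 neighbors, so the degree of 9 is 3.

3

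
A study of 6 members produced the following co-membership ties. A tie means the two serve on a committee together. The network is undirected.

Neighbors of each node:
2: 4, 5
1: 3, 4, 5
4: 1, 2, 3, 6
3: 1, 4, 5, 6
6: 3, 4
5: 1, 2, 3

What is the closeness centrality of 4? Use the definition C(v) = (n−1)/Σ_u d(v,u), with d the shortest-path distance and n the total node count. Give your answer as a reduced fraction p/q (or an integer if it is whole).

5/6

Distances from 4: 1:1, 2:1, 3:1, 5:2, 6:1. Sum = 6.
n = 6, so closeness = 5/6.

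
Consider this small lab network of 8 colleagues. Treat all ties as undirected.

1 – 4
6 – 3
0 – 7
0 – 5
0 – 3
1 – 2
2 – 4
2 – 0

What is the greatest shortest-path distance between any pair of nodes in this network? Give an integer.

Eccentricity of each node (its greatest distance to any other): 0:2, 1:4, 2:3, 3:3, 4:4, 5:3, 6:4, 7:3.
The maximum eccentricity is 4, realized for instance by the pair 1–6 via 1 – 2 – 0 – 3 – 6. So the diameter is 4.

4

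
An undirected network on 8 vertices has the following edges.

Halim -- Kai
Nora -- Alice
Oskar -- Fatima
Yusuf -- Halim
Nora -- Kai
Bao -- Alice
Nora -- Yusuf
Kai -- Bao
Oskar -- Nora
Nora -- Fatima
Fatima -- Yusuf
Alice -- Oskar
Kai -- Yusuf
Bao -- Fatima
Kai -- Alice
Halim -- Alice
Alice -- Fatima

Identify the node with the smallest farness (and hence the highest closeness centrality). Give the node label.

Alice

Farness (sum of distances to all others) for each node — Alice:8, Bao:11, Fatima:9, Halim:11, Kai:9, Nora:9, Oskar:11, Yusuf:10.
The smallest farness is 8, for Alice, so Alice has the highest closeness.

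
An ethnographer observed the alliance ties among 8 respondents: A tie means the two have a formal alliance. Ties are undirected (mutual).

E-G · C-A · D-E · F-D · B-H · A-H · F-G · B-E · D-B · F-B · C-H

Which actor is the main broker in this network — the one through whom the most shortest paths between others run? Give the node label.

B

Unnormalized betweenness of each node: A:0, B:37/3, C:0, D:1/3, E:5/2, F:5/2, G:1/3, H:10.
B has the largest value, 37/3, making it the main broker — the node through which the most shortest paths run.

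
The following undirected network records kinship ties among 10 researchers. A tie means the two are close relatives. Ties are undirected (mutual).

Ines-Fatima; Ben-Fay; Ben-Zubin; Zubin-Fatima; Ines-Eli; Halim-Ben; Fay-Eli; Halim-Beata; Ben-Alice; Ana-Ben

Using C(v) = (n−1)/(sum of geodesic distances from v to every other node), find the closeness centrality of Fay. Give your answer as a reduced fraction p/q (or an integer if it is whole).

Distances from Fay: Alice:2, Ana:2, Beata:3, Ben:1, Eli:1, Fatima:3, Halim:2, Ines:2, Zubin:2. Sum = 18.
n = 10, so closeness = 9/18 = 1/2.

1/2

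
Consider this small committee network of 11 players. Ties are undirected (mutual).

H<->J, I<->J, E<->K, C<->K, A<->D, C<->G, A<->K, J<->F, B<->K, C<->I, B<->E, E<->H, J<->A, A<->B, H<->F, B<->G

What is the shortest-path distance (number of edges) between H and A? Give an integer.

2

One shortest route is H – J – A, which uses 2 edges, and H and A are not directly tied, so nothing shorter exists. So d(H,A) = 2.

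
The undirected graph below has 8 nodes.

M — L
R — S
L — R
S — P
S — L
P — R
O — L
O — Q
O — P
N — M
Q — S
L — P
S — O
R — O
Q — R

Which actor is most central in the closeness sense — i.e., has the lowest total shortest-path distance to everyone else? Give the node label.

L

Farness (sum of distances to all others) for each node — L:9, M:13, N:19, O:10, P:11, Q:14, R:10, S:10.
The smallest farness is 9, for L, so L has the highest closeness.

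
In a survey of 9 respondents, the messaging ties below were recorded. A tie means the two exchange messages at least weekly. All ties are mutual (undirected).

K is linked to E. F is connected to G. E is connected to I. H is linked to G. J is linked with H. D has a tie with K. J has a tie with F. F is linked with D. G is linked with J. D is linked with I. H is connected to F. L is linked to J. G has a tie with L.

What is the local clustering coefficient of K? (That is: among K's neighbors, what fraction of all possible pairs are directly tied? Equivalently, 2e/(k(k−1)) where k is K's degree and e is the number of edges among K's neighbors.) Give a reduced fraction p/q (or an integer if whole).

0

K's neighbors: D and E (k = 2).
Possible neighbor pairs: C(2,2) = 1. Edges among them: none → e = 0.
Clustering(K) = 0/1.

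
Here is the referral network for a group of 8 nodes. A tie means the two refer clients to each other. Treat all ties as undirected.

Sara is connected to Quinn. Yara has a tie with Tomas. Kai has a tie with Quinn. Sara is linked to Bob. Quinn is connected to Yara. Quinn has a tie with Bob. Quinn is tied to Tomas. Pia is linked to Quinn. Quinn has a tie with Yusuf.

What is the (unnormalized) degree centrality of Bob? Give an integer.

2

Bob is directly tied to Quinn and Sara. That is 2 neighbors, so the degree of Bob is 2.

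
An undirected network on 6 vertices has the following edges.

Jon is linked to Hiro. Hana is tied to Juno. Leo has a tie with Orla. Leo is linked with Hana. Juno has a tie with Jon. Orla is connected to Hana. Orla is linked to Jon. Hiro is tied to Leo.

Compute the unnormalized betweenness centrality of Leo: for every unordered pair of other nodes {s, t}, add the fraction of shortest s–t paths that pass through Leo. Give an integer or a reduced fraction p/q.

3/2

Pairs whose geodesics pass through Leo — Hiro–Hana: 1; Hiro–Orla: 1/2.
All other pairs contribute 0.
Summing the contributions gives betweenness(Leo) = 3/2.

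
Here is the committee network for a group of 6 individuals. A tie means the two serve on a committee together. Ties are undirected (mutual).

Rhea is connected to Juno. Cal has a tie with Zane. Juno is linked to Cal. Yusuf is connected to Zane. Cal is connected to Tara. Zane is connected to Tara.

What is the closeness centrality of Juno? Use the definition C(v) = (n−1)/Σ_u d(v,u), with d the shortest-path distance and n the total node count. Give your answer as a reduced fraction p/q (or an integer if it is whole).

5/9

Distances from Juno: Cal:1, Rhea:1, Tara:2, Yusuf:3, Zane:2. Sum = 9.
n = 6, so closeness = 5/9.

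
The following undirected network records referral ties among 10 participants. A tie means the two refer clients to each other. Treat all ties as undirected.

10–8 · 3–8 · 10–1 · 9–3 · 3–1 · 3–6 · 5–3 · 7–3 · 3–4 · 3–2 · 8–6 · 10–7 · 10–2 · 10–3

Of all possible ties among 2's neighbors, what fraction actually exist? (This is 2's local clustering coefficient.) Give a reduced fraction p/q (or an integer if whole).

1

2's neighbors: 3 and 10 (k = 2).
Possible neighbor pairs: C(2,2) = 1. Edges among them: 3–10 → e = 1.
Clustering(2) = 1/1.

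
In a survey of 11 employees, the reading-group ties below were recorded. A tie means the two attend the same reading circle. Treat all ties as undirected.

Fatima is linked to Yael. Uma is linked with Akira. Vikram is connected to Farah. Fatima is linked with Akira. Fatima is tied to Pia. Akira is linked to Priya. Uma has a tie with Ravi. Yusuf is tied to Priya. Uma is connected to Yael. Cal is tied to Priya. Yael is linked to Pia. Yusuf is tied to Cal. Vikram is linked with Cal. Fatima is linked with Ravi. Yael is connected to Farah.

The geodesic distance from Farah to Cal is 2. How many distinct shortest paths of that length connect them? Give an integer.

The shortest distance is 2, and the only length-2 path is Farah–Vikram–Cal. So there is exactly 1 shortest path.

1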